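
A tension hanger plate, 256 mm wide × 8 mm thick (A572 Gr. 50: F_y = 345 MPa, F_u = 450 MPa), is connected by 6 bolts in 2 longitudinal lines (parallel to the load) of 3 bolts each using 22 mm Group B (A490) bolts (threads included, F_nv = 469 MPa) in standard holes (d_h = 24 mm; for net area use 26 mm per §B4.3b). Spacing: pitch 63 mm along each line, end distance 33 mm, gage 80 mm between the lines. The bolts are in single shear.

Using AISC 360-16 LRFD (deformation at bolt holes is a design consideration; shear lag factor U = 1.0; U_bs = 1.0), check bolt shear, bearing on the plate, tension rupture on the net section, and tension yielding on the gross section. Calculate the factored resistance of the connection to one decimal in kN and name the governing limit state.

Bolt shear: A_b = π(22)²/4 = 380.13 mm². φR_n = 0.75 × 469 × 380.13 × 6 × 1 = 802.3 kN.
Bearing (8 mm plate, F_u = 450 MPa): end bolts L_c = 33 − 24/2 = 21, R_n = min(1.2×21×8×450, 2.4×22×8×450) = 90.72 kN/bolt; interior L_c = 63 − 24 = 39, R_n = 168.48 kN/bolt. φR_n = 0.75 × (2×90.72 + 4×168.48) = 641.5 kN.
Tension rupture (net): A_n = (256 − 2×26)×8 = 1632 mm² (U = 1.0, A_e = A_n). φR_n = 0.75 × 450 × 1632 = 550.8 kN.
Tension yield (gross): A_g = 256×8 = 2048 mm². φR_n = 0.90 × 345 × 2048 = 635.9 kN.
Governing: min(802.3, 641.5, 550.8, 635.9) = 550.8 kN → net-section rupture.

550.8 kN (net-section rupture governs)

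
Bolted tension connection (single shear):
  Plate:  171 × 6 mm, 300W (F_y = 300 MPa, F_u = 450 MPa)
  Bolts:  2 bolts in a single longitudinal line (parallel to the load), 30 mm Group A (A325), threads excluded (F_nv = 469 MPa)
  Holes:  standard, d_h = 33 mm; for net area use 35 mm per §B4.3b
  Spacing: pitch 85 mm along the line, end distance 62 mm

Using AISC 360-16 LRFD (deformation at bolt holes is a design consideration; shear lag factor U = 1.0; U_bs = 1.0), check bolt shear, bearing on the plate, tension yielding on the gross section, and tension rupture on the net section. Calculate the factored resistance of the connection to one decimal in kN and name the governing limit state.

Bolt shear: A_b = π(30)²/4 = 706.86 mm². φR_n = 0.75 × 469 × 706.86 × 2 × 1 = 497.3 kN.
Bearing (6 mm plate, F_u = 450 MPa): end bolts L_c = 62 − 33/2 = 45.5, R_n = min(1.2×45.5×6×450, 2.4×30×6×450) = 147.42 kN/bolt; interior L_c = 85 − 33 = 52, R_n = 168.48 kN/bolt. φR_n = 0.75 × (1×147.42 + 1×168.48) = 236.9 kN.
Tension yield (gross): A_g = 171×6 = 1026 mm². φR_n = 0.90 × 300 × 1026 = 277.0 kN.
Tension rupture (net): A_n = (171 − 1×35)×6 = 816 mm² (U = 1.0, A_e = A_n). φR_n = 0.75 × 450 × 816 = 275.4 kN.
Governing: min(497.3, 236.9, 277.0, 275.4) = 236.9 kN → bearing.

236.9 kN (bearing governs)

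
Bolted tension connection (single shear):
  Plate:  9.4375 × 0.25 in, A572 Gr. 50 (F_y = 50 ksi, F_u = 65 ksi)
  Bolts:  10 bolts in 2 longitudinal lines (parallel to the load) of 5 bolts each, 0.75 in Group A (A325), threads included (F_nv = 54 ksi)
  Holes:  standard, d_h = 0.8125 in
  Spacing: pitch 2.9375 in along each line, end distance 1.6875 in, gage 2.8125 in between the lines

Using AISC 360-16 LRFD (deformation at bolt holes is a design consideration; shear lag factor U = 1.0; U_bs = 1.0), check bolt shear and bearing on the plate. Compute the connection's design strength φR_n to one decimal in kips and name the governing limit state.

178.9 kips (bolt shear governs)

Bolt shear: A_b = π(0.75)²/4 = 0.44179 in². φR_n = 0.75 × 54 × 0.44179 × 10 × 1 = 178.9 kips.
Bearing (0.25 in plate, F_u = 65 ksi): end bolts L_c = 1.6875 − 0.8125/2 = 1.28125, R_n = min(1.2×1.28125×0.25×65, 2.4×0.75×0.25×65) = 24.984 kips/bolt; interior L_c = 2.9375 − 0.8125 = 2.125, R_n = 29.25 kips/bolt. φR_n = 0.75 × (2×24.984 + 8×29.25) = 213.0 kips.
Governing: min(178.9, 213.0) = 178.9 kips → bolt shear.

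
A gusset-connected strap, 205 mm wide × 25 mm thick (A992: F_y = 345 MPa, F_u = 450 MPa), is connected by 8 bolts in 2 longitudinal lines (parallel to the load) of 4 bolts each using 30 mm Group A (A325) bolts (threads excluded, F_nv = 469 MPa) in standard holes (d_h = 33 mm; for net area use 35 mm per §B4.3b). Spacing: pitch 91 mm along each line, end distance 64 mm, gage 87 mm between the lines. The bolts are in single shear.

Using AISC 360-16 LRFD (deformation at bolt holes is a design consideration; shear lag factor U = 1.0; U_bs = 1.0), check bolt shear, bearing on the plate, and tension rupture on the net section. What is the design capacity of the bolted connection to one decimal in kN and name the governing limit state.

Bolt shear: A_b = π(30)²/4 = 706.86 mm². φR_n = 0.75 × 469 × 706.86 × 8 × 1 = 1989.1 kN.
Bearing (25 mm plate, F_u = 450 MPa): end bolts L_c = 64 − 33/2 = 47.5, R_n = min(1.2×47.5×25×450, 2.4×30×25×450) = 641.25 kN/bolt; interior L_c = 91 − 33 = 58, R_n = 783 kN/bolt. φR_n = 0.75 × (2×641.25 + 6×783) = 4485.4 kN.
Tension rupture (net): A_n = (205 − 2×35)×25 = 3375 mm² (U = 1.0, A_e = A_n). φR_n = 0.75 × 450 × 3375 = 1139.1 kN.
Governing: min(1989.1, 4485.4, 1139.1) = 1139.1 kN → net-section rupture.

1139.1 kN (net-section rupture governs)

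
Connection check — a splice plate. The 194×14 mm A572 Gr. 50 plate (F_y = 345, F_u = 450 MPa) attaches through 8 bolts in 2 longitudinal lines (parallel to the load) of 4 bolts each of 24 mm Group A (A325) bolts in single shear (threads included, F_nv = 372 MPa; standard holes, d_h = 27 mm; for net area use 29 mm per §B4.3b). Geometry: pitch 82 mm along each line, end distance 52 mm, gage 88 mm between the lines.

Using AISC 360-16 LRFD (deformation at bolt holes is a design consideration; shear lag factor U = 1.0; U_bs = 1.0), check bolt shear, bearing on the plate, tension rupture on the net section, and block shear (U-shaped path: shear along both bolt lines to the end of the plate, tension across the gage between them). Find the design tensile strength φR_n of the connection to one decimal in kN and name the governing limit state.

642.6 kN (net-section rupture governs)

Bolt shear: A_b = π(24)²/4 = 452.39 mm². φR_n = 0.75 × 372 × 452.39 × 8 × 1 = 1009.7 kN.
Bearing (14 mm plate, F_u = 450 MPa): end bolts L_c = 52 − 27/2 = 38.5, R_n = min(1.2×38.5×14×450, 2.4×24×14×450) = 291.06 kN/bolt; interior L_c = 82 − 27 = 55, R_n = 362.88 kN/bolt. φR_n = 0.75 × (2×291.06 + 6×362.88) = 2069.6 kN.
Tension rupture (net): A_n = (194 − 2×29)×14 = 1904 mm² (U = 1.0, A_e = A_n). φR_n = 0.75 × 450 × 1904 = 642.6 kN.
Block shear: shear path 2×[52+3×82] = 2×298 mm, A_gv = 8344, A_nv = 2×(298 − 3.5×29)×14 = 5502 mm²; tension across gage: (88 − 1×29)×14 = 826 mm². R_n = min(0.6×450×5502, 0.6×345×8344) + 1.0×450×826 = min(1485.5, 1727.2) + 371.7 = 1857.2 kN. φR_n = 0.75 × 1857.2 = 1392.9 kN.
Governing: min(1009.7, 2069.6, 642.6, 1392.9) = 642.6 kN → net-section rupture.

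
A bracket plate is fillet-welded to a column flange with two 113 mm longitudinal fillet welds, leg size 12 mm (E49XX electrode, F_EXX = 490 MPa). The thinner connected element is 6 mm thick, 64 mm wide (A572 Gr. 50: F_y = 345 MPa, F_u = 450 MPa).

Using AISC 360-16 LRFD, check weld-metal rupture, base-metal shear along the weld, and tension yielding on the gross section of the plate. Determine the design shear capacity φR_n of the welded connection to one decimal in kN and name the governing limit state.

119.2 kN (gross-section yield governs)

Weld metal: throat = 0.707×12 = 8.484 mm, L = 2×113 = 226 mm. φR_n = 0.75 × 0.6 × 490 × 8.484 × 226 = 422.8 kN.
Base metal shear (6 mm plate): yield φR_n = 1.0×0.6×345×6×226 = 280.7 kN; rupture φR_n = 0.75×0.6×450×6×226 = 274.6 kN; take 274.6 kN (rupture).
Tension yield (gross): A_g = 64×6 = 384 mm². φR_n = 0.90 × 345 × 384 = 119.2 kN.
Governing: min(422.8, 274.6, 119.2) = 119.2 kN → gross-section yield.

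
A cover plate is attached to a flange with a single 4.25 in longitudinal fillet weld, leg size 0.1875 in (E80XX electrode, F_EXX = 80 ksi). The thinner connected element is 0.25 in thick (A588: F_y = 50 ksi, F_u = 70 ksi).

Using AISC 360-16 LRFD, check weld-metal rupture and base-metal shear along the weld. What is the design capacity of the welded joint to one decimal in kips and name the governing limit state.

20.3 kips (weld metal governs)

Weld metal: throat = 0.707×0.1875 = 0.13256 in, L = 4.25 in. φR_n = 0.75 × 0.6 × 80 × 0.13256 × 4.25 = 20.3 kips.
Base metal shear (0.25 in plate): yield φR_n = 1.0×0.6×50×0.25×4.25 = 31.9 kips; rupture φR_n = 0.75×0.6×70×0.25×4.25 = 33.5 kips; take 31.9 kips (yield).
Governing: min(20.3, 31.9) = 20.3 kips → weld metal.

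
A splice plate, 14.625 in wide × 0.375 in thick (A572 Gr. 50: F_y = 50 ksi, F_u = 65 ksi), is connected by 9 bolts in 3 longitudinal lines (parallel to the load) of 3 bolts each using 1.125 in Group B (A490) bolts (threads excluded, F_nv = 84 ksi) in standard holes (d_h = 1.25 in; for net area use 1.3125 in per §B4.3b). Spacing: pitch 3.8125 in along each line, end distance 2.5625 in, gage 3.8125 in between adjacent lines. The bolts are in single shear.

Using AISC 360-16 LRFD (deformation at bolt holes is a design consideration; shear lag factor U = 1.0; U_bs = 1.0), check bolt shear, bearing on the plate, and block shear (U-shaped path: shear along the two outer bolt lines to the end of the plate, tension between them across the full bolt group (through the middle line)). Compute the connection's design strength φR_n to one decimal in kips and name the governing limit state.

242.9 kips (block shear governs)

Bolt shear: A_b = π(1.125)²/4 = 0.99402 in². φR_n = 0.75 × 84 × 0.99402 × 9 × 1 = 563.6 kips.
Bearing (0.375 in plate, F_u = 65 ksi): end bolts L_c = 2.5625 − 1.25/2 = 1.9375, R_n = min(1.2×1.9375×0.375×65, 2.4×1.125×0.375×65) = 56.672 kips/bolt; interior L_c = 3.8125 − 1.25 = 2.5625, R_n = 65.813 kips/bolt. φR_n = 0.75 × (3×56.672 + 6×65.813) = 423.7 kips.
Block shear: shear path 2×[2.5625+2×3.8125] = 2×10.1875 in, A_gv = 7.6406, A_nv = 2×(10.1875 − 2.5×1.3125)×0.375 = 5.1797 in²; tension across gage: (7.625 − 2×1.3125)×0.375 = 1.875 in². R_n = min(0.6×65×5.1797, 0.6×50×7.6406) + 1.0×65×1.875 = min(202.01, 229.22) + 121.88 = 323.89 kips. φR_n = 0.75 × 323.89 = 242.9 kips.
Governing: min(563.6, 423.7, 242.9) = 242.9 kips → block shear.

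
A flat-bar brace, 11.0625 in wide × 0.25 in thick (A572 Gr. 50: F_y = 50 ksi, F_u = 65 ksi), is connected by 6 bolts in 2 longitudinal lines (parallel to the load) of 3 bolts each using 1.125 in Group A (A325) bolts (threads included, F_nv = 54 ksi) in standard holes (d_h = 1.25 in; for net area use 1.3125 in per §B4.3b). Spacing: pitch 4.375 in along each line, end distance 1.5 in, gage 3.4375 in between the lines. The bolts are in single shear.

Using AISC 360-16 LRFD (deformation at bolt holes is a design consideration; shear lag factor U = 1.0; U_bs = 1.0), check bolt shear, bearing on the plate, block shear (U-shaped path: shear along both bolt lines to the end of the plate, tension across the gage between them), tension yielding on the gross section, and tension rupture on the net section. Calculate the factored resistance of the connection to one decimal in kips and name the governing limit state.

Bolt shear: A_b = π(1.125)²/4 = 0.99402 in². φR_n = 0.75 × 54 × 0.99402 × 6 × 1 = 241.5 kips.
Bearing (0.25 in plate, F_u = 65 ksi): end bolts L_c = 1.5 − 1.25/2 = 0.875, R_n = min(1.2×0.875×0.25×65, 2.4×1.125×0.25×65) = 17.063 kips/bolt; interior L_c = 4.375 − 1.25 = 3.125, R_n = 43.875 kips/bolt. φR_n = 0.75 × (2×17.063 + 4×43.875) = 157.2 kips.
Block shear: shear path 2×[1.5+2×4.375] = 2×10.25 in, A_gv = 5.125, A_nv = 2×(10.25 − 2.5×1.3125)×0.25 = 3.4844 in²; tension across gage: (3.4375 − 1×1.3125)×0.25 = 0.53125 in². R_n = min(0.6×65×3.4844, 0.6×50×5.125) + 1.0×65×0.53125 = min(135.89, 153.75) + 34.531 = 170.42 kips. φR_n = 0.75 × 170.42 = 127.8 kips.
Tension yield (gross): A_g = 11.0625×0.25 = 2.7656 in². φR_n = 0.90 × 50 × 2.7656 = 124.5 kips.
Tension rupture (net): A_n = (11.0625 − 2×1.3125)×0.25 = 2.1094 in² (U = 1.0, A_e = A_n). φR_n = 0.75 × 65 × 2.1094 = 102.8 kips.
Governing: min(241.5, 157.2, 127.8, 124.5, 102.8) = 102.8 kips → net-section rupture.

102.8 kips (net-section rupture governs)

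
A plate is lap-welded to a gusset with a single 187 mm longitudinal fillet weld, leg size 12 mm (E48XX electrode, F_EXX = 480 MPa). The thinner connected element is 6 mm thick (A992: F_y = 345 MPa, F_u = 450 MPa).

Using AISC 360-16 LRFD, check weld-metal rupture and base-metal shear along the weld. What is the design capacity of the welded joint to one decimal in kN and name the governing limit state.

227.2 kN (base-metal shear governs)

Weld metal: throat = 0.707×12 = 8.484 mm, L = 187 mm. φR_n = 0.75 × 0.6 × 480 × 8.484 × 187 = 342.7 kN.
Base metal shear (6 mm plate): yield φR_n = 1.0×0.6×345×6×187 = 232.3 kN; rupture φR_n = 0.75×0.6×450×6×187 = 227.2 kN; take 227.2 kN (rupture).
Governing: min(342.7, 227.2) = 227.2 kN → base-metal shear.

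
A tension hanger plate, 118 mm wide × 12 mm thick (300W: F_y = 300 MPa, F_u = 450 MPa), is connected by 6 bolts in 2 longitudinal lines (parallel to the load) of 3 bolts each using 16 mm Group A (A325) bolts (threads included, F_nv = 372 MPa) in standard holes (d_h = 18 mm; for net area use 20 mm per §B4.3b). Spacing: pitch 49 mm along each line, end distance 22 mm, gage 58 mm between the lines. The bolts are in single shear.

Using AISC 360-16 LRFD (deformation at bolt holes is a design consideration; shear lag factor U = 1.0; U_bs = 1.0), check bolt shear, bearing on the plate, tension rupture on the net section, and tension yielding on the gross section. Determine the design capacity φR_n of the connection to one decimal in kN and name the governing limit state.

Bolt shear: A_b = π(16)²/4 = 201.06 mm². φR_n = 0.75 × 372 × 201.06 × 6 × 1 = 336.6 kN.
Bearing (12 mm plate, F_u = 450 MPa): end bolts L_c = 22 − 18/2 = 13, R_n = min(1.2×13×12×450, 2.4×16×12×450) = 84.24 kN/bolt; interior L_c = 49 − 18 = 31, R_n = 200.88 kN/bolt. φR_n = 0.75 × (2×84.24 + 4×200.88) = 729.0 kN.
Tension rupture (net): A_n = (118 − 2×20)×12 = 936 mm² (U = 1.0, A_e = A_n). φR_n = 0.75 × 450 × 936 = 315.9 kN.
Tension yield (gross): A_g = 118×12 = 1416 mm². φR_n = 0.90 × 300 × 1416 = 382.3 kN.
Governing: min(336.6, 729.0, 315.9, 382.3) = 315.9 kN → net-section rupture.

315.9 kN (net-section rupture governs)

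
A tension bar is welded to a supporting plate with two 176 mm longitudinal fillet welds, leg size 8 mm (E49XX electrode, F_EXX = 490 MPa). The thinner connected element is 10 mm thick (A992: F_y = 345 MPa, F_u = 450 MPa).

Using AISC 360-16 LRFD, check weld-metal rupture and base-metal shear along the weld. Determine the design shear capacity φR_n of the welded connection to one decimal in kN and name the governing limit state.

439.0 kN (weld metal governs)

Weld metal: throat = 0.707×8 = 5.656 mm, L = 2×176 = 352 mm. φR_n = 0.75 × 0.6 × 490 × 5.656 × 352 = 439.0 kN.
Base metal shear (10 mm plate): yield φR_n = 1.0×0.6×345×10×352 = 728.6 kN; rupture φR_n = 0.75×0.6×450×10×352 = 712.8 kN; take 712.8 kN (rupture).
Governing: min(439.0, 712.8) = 439.0 kN → weld metal.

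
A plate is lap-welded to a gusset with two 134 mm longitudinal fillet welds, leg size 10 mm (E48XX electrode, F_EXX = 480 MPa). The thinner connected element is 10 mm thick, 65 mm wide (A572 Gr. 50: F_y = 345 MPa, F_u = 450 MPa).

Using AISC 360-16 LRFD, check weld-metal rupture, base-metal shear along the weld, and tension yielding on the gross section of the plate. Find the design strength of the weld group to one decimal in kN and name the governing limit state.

201.8 kN (gross-section yield governs)

Weld metal: throat = 0.707×10 = 7.07 mm, L = 2×134 = 268 mm. φR_n = 0.75 × 0.6 × 480 × 7.07 × 268 = 409.3 kN.
Base metal shear (10 mm plate): yield φR_n = 1.0×0.6×345×10×268 = 554.8 kN; rupture φR_n = 0.75×0.6×450×10×268 = 542.7 kN; take 542.7 kN (rupture).
Tension yield (gross): A_g = 65×10 = 650 mm². φR_n = 0.90 × 345 × 650 = 201.8 kN.
Governing: min(409.3, 542.7, 201.8) = 201.8 kN → gross-section yield.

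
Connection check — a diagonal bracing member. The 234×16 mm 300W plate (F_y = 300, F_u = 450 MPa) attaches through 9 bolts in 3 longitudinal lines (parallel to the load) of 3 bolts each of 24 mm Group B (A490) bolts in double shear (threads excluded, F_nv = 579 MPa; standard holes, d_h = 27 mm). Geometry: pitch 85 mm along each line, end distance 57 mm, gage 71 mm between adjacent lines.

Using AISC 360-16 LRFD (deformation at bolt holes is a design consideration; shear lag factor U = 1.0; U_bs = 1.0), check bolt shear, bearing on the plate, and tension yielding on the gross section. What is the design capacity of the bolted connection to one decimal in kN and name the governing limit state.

Bolt shear: A_b = π(24)²/4 = 452.39 mm². φR_n = 0.75 × 579 × 452.39 × 9 × 2 = 3536.1 kN.
Bearing (16 mm plate, F_u = 450 MPa): end bolts L_c = 57 − 27/2 = 43.5, R_n = min(1.2×43.5×16×450, 2.4×24×16×450) = 375.84 kN/bolt; interior L_c = 85 − 27 = 58, R_n = 414.72 kN/bolt. φR_n = 0.75 × (3×375.84 + 6×414.72) = 2711.9 kN.
Tension yield (gross): A_g = 234×16 = 3744 mm². φR_n = 0.90 × 300 × 3744 = 1010.9 kN.
Governing: min(3536.1, 2711.9, 1010.9) = 1010.9 kN → gross-section yield.

1010.9 kN (gross-section yield governs)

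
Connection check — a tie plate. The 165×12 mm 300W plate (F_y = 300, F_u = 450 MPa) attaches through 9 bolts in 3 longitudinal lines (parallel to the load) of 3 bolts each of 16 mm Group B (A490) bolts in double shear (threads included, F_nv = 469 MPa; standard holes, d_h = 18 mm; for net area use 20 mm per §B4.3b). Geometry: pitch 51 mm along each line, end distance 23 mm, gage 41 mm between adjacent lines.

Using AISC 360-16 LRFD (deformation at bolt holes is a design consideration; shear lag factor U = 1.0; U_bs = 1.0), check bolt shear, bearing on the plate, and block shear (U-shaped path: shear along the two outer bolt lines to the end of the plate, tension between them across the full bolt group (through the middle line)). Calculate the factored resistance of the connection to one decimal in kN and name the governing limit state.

Bolt shear: A_b = π(16)²/4 = 201.06 mm². φR_n = 0.75 × 469 × 201.06 × 9 × 2 = 1273.0 kN.
Bearing (12 mm plate, F_u = 450 MPa): end bolts L_c = 23 − 18/2 = 14, R_n = min(1.2×14×12×450, 2.4×16×12×450) = 90.72 kN/bolt; interior L_c = 51 − 18 = 33, R_n = 207.36 kN/bolt. φR_n = 0.75 × (3×90.72 + 6×207.36) = 1137.2 kN.
Block shear: shear path 2×[23+2×51] = 2×125 mm, A_gv = 3000, A_nv = 2×(125 − 2.5×20)×12 = 1800 mm²; tension across gage: (82 − 2×20)×12 = 504 mm². R_n = min(0.6×450×1800, 0.6×300×3000) + 1.0×450×504 = min(486, 540) + 226.8 = 712.8 kN. φR_n = 0.75 × 712.8 = 534.6 kN.
Governing: min(1273.0, 1137.2, 534.6) = 534.6 kN → block shear.

534.6 kN (block shear governs)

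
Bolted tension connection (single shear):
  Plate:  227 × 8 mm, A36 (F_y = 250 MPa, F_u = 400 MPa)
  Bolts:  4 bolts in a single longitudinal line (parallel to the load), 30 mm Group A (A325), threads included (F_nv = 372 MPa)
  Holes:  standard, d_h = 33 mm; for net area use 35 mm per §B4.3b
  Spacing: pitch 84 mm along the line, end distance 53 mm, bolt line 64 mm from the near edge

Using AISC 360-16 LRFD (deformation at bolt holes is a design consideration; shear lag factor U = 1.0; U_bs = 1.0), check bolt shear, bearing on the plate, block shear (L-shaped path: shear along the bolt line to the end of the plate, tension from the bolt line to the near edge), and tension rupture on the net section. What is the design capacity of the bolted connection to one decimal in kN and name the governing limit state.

Bolt shear: A_b = π(30)²/4 = 706.86 mm². φR_n = 0.75 × 372 × 706.86 × 4 × 1 = 788.9 kN.
Bearing (8 mm plate, F_u = 400 MPa): end bolts L_c = 53 − 33/2 = 36.5, R_n = min(1.2×36.5×8×400, 2.4×30×8×400) = 140.16 kN/bolt; interior L_c = 84 − 33 = 51, R_n = 195.84 kN/bolt. φR_n = 0.75 × (1×140.16 + 3×195.84) = 545.8 kN.
Block shear: shear path 1×[53+3×84] = 1×305 mm, A_gv = 2440, A_nv = 1×(305 − 3.5×35)×8 = 1460 mm²; tension to near edge: (64 − 0.5×35)×8 = 372 mm². R_n = min(0.6×400×1460, 0.6×250×2440) + 1.0×400×372 = min(350.4, 366) + 148.8 = 499.2 kN. φR_n = 0.75 × 499.2 = 374.4 kN.
Tension rupture (net): A_n = (227 − 1×35)×8 = 1536 mm² (U = 1.0, A_e = A_n). φR_n = 0.75 × 400 × 1536 = 460.8 kN.
Governing: min(788.9, 545.8, 374.4, 460.8) = 374.4 kN → block shear.

374.4 kN (block shear governs)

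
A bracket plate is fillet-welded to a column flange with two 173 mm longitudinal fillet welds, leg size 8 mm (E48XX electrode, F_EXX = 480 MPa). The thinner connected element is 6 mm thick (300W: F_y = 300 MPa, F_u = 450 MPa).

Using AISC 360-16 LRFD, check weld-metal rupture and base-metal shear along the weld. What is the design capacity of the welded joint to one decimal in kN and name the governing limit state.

Weld metal: throat = 0.707×8 = 5.656 mm, L = 2×173 = 346 mm. φR_n = 0.75 × 0.6 × 480 × 5.656 × 346 = 422.7 kN.
Base metal shear (6 mm plate): yield φR_n = 1.0×0.6×300×6×346 = 373.7 kN; rupture φR_n = 0.75×0.6×450×6×346 = 420.4 kN; take 373.7 kN (yield).
Governing: min(422.7, 373.7) = 373.7 kN → base-metal shear.

373.7 kN (base-metal shear governs)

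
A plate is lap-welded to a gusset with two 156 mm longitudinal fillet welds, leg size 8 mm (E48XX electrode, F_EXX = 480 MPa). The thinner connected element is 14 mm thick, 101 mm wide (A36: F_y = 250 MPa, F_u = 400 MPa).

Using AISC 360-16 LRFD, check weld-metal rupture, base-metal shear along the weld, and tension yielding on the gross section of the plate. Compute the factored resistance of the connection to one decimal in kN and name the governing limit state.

318.2 kN (gross-section yield governs)

Weld metal: throat = 0.707×8 = 5.656 mm, L = 2×156 = 312 mm. φR_n = 0.75 × 0.6 × 480 × 5.656 × 312 = 381.2 kN.
Base metal shear (14 mm plate): yield φR_n = 1.0×0.6×250×14×312 = 655.2 kN; rupture φR_n = 0.75×0.6×400×14×312 = 786.2 kN; take 655.2 kN (yield).
Tension yield (gross): A_g = 101×14 = 1414 mm². φR_n = 0.90 × 250 × 1414 = 318.2 kN.
Governing: min(381.2, 655.2, 318.2) = 318.2 kN → gross-section yield.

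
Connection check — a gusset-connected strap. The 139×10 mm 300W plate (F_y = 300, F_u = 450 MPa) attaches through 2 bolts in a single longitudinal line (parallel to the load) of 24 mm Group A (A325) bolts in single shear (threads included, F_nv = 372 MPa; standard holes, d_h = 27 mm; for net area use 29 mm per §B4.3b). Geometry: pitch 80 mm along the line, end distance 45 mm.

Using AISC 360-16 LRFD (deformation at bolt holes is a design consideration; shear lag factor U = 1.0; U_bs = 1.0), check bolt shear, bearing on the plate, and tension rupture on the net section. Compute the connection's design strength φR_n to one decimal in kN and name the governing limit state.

252.4 kN (bolt shear governs)

Bolt shear: A_b = π(24)²/4 = 452.39 mm². φR_n = 0.75 × 372 × 452.39 × 2 × 1 = 252.4 kN.
Bearing (10 mm plate, F_u = 450 MPa): end bolts L_c = 45 − 27/2 = 31.5, R_n = min(1.2×31.5×10×450, 2.4×24×10×450) = 170.1 kN/bolt; interior L_c = 80 − 27 = 53, R_n = 259.2 kN/bolt. φR_n = 0.75 × (1×170.1 + 1×259.2) = 322.0 kN.
Tension rupture (net): A_n = (139 − 1×29)×10 = 1100 mm² (U = 1.0, A_e = A_n). φR_n = 0.75 × 450 × 1100 = 371.3 kN.
Governing: min(252.4, 322.0, 371.3) = 252.4 kN → bolt shear.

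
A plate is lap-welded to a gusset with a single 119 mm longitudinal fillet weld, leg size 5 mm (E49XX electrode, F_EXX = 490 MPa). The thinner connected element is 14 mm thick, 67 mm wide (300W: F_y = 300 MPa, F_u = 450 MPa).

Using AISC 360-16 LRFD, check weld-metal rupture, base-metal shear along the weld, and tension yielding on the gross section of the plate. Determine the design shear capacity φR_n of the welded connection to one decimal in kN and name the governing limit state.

Weld metal: throat = 0.707×5 = 3.535 mm, L = 119 mm. φR_n = 0.75 × 0.6 × 490 × 3.535 × 119 = 92.8 kN.
Base metal shear (14 mm plate): yield φR_n = 1.0×0.6×300×14×119 = 299.9 kN; rupture φR_n = 0.75×0.6×450×14×119 = 337.4 kN; take 299.9 kN (yield).
Tension yield (gross): A_g = 67×14 = 938 mm². φR_n = 0.90 × 300 × 938 = 253.3 kN.
Governing: min(92.8, 299.9, 253.3) = 92.8 kN → weld metal.

92.8 kN (weld metal governs)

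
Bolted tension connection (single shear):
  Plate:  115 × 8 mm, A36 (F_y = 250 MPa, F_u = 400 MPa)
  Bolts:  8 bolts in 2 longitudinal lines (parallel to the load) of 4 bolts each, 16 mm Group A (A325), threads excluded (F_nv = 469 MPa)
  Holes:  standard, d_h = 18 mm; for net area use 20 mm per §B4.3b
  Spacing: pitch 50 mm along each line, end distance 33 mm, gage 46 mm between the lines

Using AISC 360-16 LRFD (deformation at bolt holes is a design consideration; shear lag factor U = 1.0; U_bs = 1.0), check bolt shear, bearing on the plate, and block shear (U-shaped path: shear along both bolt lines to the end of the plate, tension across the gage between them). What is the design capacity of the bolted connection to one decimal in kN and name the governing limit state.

Bolt shear: A_b = π(16)²/4 = 201.06 mm². φR_n = 0.75 × 469 × 201.06 × 8 × 1 = 565.8 kN.
Bearing (8 mm plate, F_u = 400 MPa): end bolts L_c = 33 − 18/2 = 24, R_n = min(1.2×24×8×400, 2.4×16×8×400) = 92.16 kN/bolt; interior L_c = 50 − 18 = 32, R_n = 122.88 kN/bolt. φR_n = 0.75 × (2×92.16 + 6×122.88) = 691.2 kN.
Block shear: shear path 2×[33+3×50] = 2×183 mm, A_gv = 2928, A_nv = 2×(183 − 3.5×20)×8 = 1808 mm²; tension across gage: (46 − 1×20)×8 = 208 mm². R_n = min(0.6×400×1808, 0.6×250×2928) + 1.0×400×208 = min(433.92, 439.2) + 83.2 = 517.12 kN. φR_n = 0.75 × 517.12 = 387.8 kN.
Governing: min(565.8, 691.2, 387.8) = 387.8 kN → block shear.

387.8 kN (block shear governs)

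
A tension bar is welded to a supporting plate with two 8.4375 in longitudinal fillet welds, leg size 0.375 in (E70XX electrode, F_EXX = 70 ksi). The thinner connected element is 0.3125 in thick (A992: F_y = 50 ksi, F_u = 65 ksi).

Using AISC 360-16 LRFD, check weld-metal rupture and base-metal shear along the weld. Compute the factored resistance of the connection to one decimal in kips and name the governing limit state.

Weld metal: throat = 0.707×0.375 = 0.26513 in, L = 2×8.4375 = 16.875 in. φR_n = 0.75 × 0.6 × 70 × 0.26513 × 16.875 = 140.9 kips.
Base metal shear (0.3125 in plate): yield φR_n = 1.0×0.6×50×0.3125×16.875 = 158.2 kips; rupture φR_n = 0.75×0.6×65×0.3125×16.875 = 154.2 kips; take 154.2 kips (rupture).
Governing: min(140.9, 154.2) = 140.9 kips → weld metal.

140.9 kips (weld metal governs)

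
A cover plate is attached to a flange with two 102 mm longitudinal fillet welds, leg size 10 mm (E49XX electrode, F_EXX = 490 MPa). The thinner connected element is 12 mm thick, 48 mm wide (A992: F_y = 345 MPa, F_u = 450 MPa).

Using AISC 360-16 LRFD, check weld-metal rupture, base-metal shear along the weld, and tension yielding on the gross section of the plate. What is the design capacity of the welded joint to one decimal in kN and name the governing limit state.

Weld metal: throat = 0.707×10 = 7.07 mm, L = 2×102 = 204 mm. φR_n = 0.75 × 0.6 × 490 × 7.07 × 204 = 318.0 kN.
Base metal shear (12 mm plate): yield φR_n = 1.0×0.6×345×12×204 = 506.7 kN; rupture φR_n = 0.75×0.6×450×12×204 = 495.7 kN; take 495.7 kN (rupture).
Tension yield (gross): A_g = 48×12 = 576 mm². φR_n = 0.90 × 345 × 576 = 178.8 kN.
Governing: min(318.0, 495.7, 178.8) = 178.8 kN → gross-section yield.

178.8 kN (gross-section yield governs)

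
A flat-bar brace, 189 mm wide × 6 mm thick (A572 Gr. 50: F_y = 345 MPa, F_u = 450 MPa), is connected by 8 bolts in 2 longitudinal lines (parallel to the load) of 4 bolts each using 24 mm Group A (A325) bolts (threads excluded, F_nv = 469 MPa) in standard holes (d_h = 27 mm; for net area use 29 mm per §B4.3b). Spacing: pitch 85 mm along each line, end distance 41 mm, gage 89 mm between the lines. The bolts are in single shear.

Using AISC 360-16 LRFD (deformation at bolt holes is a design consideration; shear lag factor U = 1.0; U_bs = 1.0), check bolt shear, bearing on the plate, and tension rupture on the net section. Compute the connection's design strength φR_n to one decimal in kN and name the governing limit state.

265.3 kN (net-section rupture governs)

Bolt shear: A_b = π(24)²/4 = 452.39 mm². φR_n = 0.75 × 469 × 452.39 × 8 × 1 = 1273.0 kN.
Bearing (6 mm plate, F_u = 450 MPa): end bolts L_c = 41 − 27/2 = 27.5, R_n = min(1.2×27.5×6×450, 2.4×24×6×450) = 89.1 kN/bolt; interior L_c = 85 − 27 = 58, R_n = 155.52 kN/bolt. φR_n = 0.75 × (2×89.1 + 6×155.52) = 833.5 kN.
Tension rupture (net): A_n = (189 − 2×29)×6 = 786 mm² (U = 1.0, A_e = A_n). φR_n = 0.75 × 450 × 786 = 265.3 kN.
Governing: min(1273.0, 833.5, 265.3) = 265.3 kN → net-section rupture.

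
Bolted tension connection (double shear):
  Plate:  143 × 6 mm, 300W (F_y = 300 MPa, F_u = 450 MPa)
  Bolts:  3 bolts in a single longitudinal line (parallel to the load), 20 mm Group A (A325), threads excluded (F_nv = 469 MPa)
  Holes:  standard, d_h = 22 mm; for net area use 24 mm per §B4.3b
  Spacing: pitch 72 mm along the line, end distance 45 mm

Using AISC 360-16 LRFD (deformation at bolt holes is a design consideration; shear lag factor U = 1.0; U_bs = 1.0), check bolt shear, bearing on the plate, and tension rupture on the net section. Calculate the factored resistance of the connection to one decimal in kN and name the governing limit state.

Bolt shear: A_b = π(20)²/4 = 314.16 mm². φR_n = 0.75 × 469 × 314.16 × 3 × 2 = 663.0 kN.
Bearing (6 mm plate, F_u = 450 MPa): end bolts L_c = 45 − 22/2 = 34, R_n = min(1.2×34×6×450, 2.4×20×6×450) = 110.16 kN/bolt; interior L_c = 72 − 22 = 50, R_n = 129.6 kN/bolt. φR_n = 0.75 × (1×110.16 + 2×129.6) = 277.0 kN.
Tension rupture (net): A_n = (143 − 1×24)×6 = 714 mm² (U = 1.0, A_e = A_n). φR_n = 0.75 × 450 × 714 = 241.0 kN.
Governing: min(663.0, 277.0, 241.0) = 241.0 kN → net-section rupture.

241.0 kN (net-section rupture governs)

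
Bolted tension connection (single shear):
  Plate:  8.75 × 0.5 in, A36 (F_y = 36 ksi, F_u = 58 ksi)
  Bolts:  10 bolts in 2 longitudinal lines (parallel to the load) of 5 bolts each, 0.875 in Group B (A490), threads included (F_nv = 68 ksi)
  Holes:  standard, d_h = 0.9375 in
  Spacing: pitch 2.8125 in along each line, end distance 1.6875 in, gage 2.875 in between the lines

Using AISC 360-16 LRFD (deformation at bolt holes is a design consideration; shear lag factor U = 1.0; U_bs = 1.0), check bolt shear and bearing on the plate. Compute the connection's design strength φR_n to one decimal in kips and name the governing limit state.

306.7 kips (bolt shear governs)

Bolt shear: A_b = π(0.875)²/4 = 0.60132 in². φR_n = 0.75 × 68 × 0.60132 × 10 × 1 = 306.7 kips.
Bearing (0.5 in plate, F_u = 58 ksi): end bolts L_c = 1.6875 − 0.9375/2 = 1.21875, R_n = min(1.2×1.21875×0.5×58, 2.4×0.875×0.5×58) = 42.413 kips/bolt; interior L_c = 2.8125 − 0.9375 = 1.875, R_n = 60.9 kips/bolt. φR_n = 0.75 × (2×42.413 + 8×60.9) = 429.0 kips.
Governing: min(306.7, 429.0) = 306.7 kips → bolt shear.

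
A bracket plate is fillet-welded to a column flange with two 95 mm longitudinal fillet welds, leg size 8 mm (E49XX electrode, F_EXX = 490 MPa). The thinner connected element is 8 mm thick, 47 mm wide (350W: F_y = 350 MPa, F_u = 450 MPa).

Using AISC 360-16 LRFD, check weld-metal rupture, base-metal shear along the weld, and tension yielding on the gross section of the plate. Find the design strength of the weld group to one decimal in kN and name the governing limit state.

Weld metal: throat = 0.707×8 = 5.656 mm, L = 2×95 = 190 mm. φR_n = 0.75 × 0.6 × 490 × 5.656 × 190 = 237.0 kN.
Base metal shear (8 mm plate): yield φR_n = 1.0×0.6×350×8×190 = 319.2 kN; rupture φR_n = 0.75×0.6×450×8×190 = 307.8 kN; take 307.8 kN (rupture).
Tension yield (gross): A_g = 47×8 = 376 mm². φR_n = 0.90 × 350 × 376 = 118.4 kN.
Governing: min(237.0, 307.8, 118.4) = 118.4 kN → gross-section yield.

118.4 kN (gross-section yield governs)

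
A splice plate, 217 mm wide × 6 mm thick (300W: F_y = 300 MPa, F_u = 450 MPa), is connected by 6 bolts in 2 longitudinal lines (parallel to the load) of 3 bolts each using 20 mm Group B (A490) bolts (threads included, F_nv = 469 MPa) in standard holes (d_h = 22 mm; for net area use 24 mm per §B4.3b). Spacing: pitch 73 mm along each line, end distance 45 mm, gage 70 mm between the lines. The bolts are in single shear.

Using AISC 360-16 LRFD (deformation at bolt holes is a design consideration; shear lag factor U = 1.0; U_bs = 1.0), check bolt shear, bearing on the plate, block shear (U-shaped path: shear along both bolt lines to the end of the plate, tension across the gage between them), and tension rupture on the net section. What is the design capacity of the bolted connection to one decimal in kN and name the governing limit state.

342.2 kN (net-section rupture governs)

Bolt shear: A_b = π(20)²/4 = 314.16 mm². φR_n = 0.75 × 469 × 314.16 × 6 × 1 = 663.0 kN.
Bearing (6 mm plate, F_u = 450 MPa): end bolts L_c = 45 − 22/2 = 34, R_n = min(1.2×34×6×450, 2.4×20×6×450) = 110.16 kN/bolt; interior L_c = 73 − 22 = 51, R_n = 129.6 kN/bolt. φR_n = 0.75 × (2×110.16 + 4×129.6) = 554.0 kN.
Block shear: shear path 2×[45+2×73] = 2×191 mm, A_gv = 2292, A_nv = 2×(191 − 2.5×24)×6 = 1572 mm²; tension across gage: (70 − 1×24)×6 = 276 mm². R_n = min(0.6×450×1572, 0.6×300×2292) + 1.0×450×276 = min(424.44, 412.56) + 124.2 = 536.76 kN. φR_n = 0.75 × 536.76 = 402.6 kN.
Tension rupture (net): A_n = (217 − 2×24)×6 = 1014 mm² (U = 1.0, A_e = A_n). φR_n = 0.75 × 450 × 1014 = 342.2 kN.
Governing: min(663.0, 554.0, 402.6, 342.2) = 342.2 kN → net-section rupture.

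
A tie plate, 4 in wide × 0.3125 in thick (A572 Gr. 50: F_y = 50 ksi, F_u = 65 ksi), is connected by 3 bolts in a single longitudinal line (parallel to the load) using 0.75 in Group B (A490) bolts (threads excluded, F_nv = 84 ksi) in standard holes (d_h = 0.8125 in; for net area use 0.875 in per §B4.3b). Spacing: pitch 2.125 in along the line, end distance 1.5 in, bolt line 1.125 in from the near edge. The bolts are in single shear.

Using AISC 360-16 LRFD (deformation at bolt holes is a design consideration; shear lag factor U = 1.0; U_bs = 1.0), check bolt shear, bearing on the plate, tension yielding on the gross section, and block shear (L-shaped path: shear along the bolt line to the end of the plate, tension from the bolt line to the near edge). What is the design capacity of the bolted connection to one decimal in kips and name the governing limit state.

Bolt shear: A_b = π(0.75)²/4 = 0.44179 in². φR_n = 0.75 × 84 × 0.44179 × 3 × 1 = 83.5 kips.
Bearing (0.3125 in plate, F_u = 65 ksi): end bolts L_c = 1.5 − 0.8125/2 = 1.09375, R_n = min(1.2×1.09375×0.3125×65, 2.4×0.75×0.3125×65) = 26.66 kips/bolt; interior L_c = 2.125 − 0.8125 = 1.3125, R_n = 31.992 kips/bolt. φR_n = 0.75 × (1×26.66 + 2×31.992) = 68.0 kips.
Tension yield (gross): A_g = 4×0.3125 = 1.25 in². φR_n = 0.90 × 50 × 1.25 = 56.3 kips.
Block shear: shear path 1×[1.5+2×2.125] = 1×5.75 in, A_gv = 1.7969, A_nv = 1×(5.75 − 2.5×0.875)×0.3125 = 1.1133 in²; tension to near edge: (1.125 − 0.5×0.875)×0.3125 = 0.21484 in². R_n = min(0.6×65×1.1133, 0.6×50×1.7969) + 1.0×65×0.21484 = min(43.419, 53.907) + 13.965 = 57.384 kips. φR_n = 0.75 × 57.384 = 43.0 kips.
Governing: min(83.5, 68.0, 56.3, 43.0) = 43.0 kips → block shear.

43.0 kips (block shear governs)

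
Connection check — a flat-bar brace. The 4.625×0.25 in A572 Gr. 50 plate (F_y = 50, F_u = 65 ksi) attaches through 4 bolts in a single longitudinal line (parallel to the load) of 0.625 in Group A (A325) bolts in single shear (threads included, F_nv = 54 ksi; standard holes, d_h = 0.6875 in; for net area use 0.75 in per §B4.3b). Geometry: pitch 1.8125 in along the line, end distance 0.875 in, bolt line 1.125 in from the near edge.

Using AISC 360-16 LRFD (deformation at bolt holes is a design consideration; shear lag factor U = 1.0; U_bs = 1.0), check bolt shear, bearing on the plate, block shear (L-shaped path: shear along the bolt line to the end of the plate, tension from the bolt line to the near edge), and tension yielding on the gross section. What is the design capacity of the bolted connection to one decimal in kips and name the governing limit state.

36.1 kips (block shear governs)

Bolt shear: A_b = π(0.625)²/4 = 0.3068 in². φR_n = 0.75 × 54 × 0.3068 × 4 × 1 = 49.7 kips.
Bearing (0.25 in plate, F_u = 65 ksi): end bolts L_c = 0.875 − 0.6875/2 = 0.53125, R_n = min(1.2×0.53125×0.25×65, 2.4×0.625×0.25×65) = 10.359 kips/bolt; interior L_c = 1.8125 − 0.6875 = 1.125, R_n = 21.938 kips/bolt. φR_n = 0.75 × (1×10.359 + 3×21.938) = 57.1 kips.
Block shear: shear path 1×[0.875+3×1.8125] = 1×6.3125 in, A_gv = 1.5781, A_nv = 1×(6.3125 − 3.5×0.75)×0.25 = 0.92188 in²; tension to near edge: (1.125 − 0.5×0.75)×0.25 = 0.1875 in². R_n = min(0.6×65×0.92188, 0.6×50×1.5781) + 1.0×65×0.1875 = min(35.953, 47.343) + 12.188 = 48.141 kips. φR_n = 0.75 × 48.141 = 36.1 kips.
Tension yield (gross): A_g = 4.625×0.25 = 1.1563 in². φR_n = 0.90 × 50 × 1.1563 = 52.0 kips.
Governing: min(49.7, 57.1, 36.1, 52.0) = 36.1 kips → block shear.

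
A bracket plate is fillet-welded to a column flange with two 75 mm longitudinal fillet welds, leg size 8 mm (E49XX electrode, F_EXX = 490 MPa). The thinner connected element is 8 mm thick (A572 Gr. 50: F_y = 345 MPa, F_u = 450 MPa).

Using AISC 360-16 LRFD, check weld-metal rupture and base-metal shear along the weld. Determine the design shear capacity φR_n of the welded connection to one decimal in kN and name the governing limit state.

187.1 kN (weld metal governs)

Weld metal: throat = 0.707×8 = 5.656 mm, L = 2×75 = 150 mm. φR_n = 0.75 × 0.6 × 490 × 5.656 × 150 = 187.1 kN.
Base metal shear (8 mm plate): yield φR_n = 1.0×0.6×345×8×150 = 248.4 kN; rupture φR_n = 0.75×0.6×450×8×150 = 243.0 kN; take 243.0 kN (rupture).
Governing: min(187.1, 243.0) = 187.1 kN → weld metal.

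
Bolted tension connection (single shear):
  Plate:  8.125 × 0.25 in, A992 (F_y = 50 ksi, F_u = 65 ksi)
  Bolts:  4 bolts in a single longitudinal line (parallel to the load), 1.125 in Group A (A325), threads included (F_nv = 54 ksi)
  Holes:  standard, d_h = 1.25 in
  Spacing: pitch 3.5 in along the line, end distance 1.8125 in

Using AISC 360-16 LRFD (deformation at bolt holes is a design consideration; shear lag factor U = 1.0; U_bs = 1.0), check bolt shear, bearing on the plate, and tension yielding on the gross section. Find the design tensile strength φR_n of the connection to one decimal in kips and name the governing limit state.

91.4 kips (gross-section yield governs)

Bolt shear: A_b = π(1.125)²/4 = 0.99402 in². φR_n = 0.75 × 54 × 0.99402 × 4 × 1 = 161.0 kips.
Bearing (0.25 in plate, F_u = 65 ksi): end bolts L_c = 1.8125 − 1.25/2 = 1.1875, R_n = min(1.2×1.1875×0.25×65, 2.4×1.125×0.25×65) = 23.156 kips/bolt; interior L_c = 3.5 − 1.25 = 2.25, R_n = 43.875 kips/bolt. φR_n = 0.75 × (1×23.156 + 3×43.875) = 116.1 kips.
Tension yield (gross): A_g = 8.125×0.25 = 2.0313 in². φR_n = 0.90 × 50 × 2.0313 = 91.4 kips.
Governing: min(161.0, 116.1, 91.4) = 91.4 kips → gross-section yield.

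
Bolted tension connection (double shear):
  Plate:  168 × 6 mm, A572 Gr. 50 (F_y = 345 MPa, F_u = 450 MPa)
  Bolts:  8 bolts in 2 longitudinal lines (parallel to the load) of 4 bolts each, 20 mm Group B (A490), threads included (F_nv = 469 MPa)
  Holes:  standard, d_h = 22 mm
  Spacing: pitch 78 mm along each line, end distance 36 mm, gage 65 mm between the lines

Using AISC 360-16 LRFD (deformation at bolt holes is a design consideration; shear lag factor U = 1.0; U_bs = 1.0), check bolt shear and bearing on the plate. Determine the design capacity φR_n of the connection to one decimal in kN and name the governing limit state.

704.7 kN (bearing governs)

Bolt shear: A_b = π(20)²/4 = 314.16 mm². φR_n = 0.75 × 469 × 314.16 × 8 × 2 = 1768.1 kN.
Bearing (6 mm plate, F_u = 450 MPa): end bolts L_c = 36 − 22/2 = 25, R_n = min(1.2×25×6×450, 2.4×20×6×450) = 81 kN/bolt; interior L_c = 78 − 22 = 56, R_n = 129.6 kN/bolt. φR_n = 0.75 × (2×81 + 6×129.6) = 704.7 kN.
Governing: min(1768.1, 704.7) = 704.7 kN → bearing.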